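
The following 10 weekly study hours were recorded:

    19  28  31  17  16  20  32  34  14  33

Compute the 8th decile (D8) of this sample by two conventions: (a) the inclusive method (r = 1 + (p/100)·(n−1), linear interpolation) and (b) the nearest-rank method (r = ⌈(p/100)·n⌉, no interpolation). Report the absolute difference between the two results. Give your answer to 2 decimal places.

0.20

Sorted: 14, 16, 17, 19, 20, 28, 31, 32, 33, 34.
n = 10.
(a) r = 8.2; between ranks 8 (32) and 9 (33): 32.2.
(b) the nearest-rank method: rank 8 → 32.
|32.2 − 32| = 0.2.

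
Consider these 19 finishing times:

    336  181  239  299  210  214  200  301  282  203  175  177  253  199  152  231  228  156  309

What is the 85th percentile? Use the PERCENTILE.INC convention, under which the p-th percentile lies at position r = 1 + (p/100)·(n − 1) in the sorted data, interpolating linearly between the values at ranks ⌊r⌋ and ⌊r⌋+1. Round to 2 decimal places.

299.60

Sorted: 152, 156, 175, 177, 181, 199, 200, 203, 210, 214, 228, 231, 239, 253, 282, 299, 301, 309, 336.
n = 19.
r = 1 + (85/100)·(19 − 1) = 1 + 15.3 = 16.3.
Rank 16 is 299 and rank 17 is 301.
Interpolate: 299 + 0.3·(301 − 299) = 299 + 0.3·2 = 299.6.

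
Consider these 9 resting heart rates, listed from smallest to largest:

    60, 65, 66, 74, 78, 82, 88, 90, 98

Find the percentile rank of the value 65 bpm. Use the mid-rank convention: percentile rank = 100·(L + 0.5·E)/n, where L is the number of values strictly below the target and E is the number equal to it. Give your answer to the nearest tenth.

16.7

Count below 65: L = 1; count equal: E = 1; n = 9.
Percentile rank = 100·(1 + 0.5·1)/9 = 100·1.5/9 = 16.67.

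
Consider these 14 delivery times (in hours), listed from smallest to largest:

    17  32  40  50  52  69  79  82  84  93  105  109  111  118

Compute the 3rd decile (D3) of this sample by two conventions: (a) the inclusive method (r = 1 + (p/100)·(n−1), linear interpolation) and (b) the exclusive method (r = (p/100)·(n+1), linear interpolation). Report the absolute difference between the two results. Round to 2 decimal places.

0.80

n = 14.
(a) r = 4.9; between ranks 4 (50) and 5 (52): 51.8.
(b) r = 4.5; between ranks 4 (50) and 5 (52): 51.
|51.8 − 51| = 0.8.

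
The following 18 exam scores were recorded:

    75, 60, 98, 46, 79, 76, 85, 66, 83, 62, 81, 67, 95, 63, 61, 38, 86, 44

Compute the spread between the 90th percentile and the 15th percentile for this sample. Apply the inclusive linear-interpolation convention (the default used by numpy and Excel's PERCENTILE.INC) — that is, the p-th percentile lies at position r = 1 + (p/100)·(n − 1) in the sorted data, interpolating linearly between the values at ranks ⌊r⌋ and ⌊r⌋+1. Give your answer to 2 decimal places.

35.00

Sorted: 38, 44, 46, 60, 61, 62, 63, 66, 67, 75, 76, 79, 81, 83, 85, 86, 95, 98.
n = 18.
P15: r = 3.55; ranks 3–4 are 46, 60; interpolating gives 53.7.
P90: r = 16.3; ranks 16–17 are 86, 95; interpolating gives 88.7.
Difference: 88.7 − 53.7 = 35.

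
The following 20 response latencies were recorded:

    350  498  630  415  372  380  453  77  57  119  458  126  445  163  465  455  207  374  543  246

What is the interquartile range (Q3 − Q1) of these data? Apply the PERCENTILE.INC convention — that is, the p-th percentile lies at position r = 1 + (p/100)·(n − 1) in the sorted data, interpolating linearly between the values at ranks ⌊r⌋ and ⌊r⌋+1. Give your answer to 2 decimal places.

Sorted: 57, 77, 119, 126, 163, 207, 246, 350, 372, 374, 380, 415, 445, 453, 455, 458, 465, 498, 543, 630.
n = 20.
P25: r = 5.75; ranks 5–6 are 163, 207; interpolating gives 196.
P75: r = 15.25; ranks 15–16 are 455, 458; interpolating gives 455.75.
Difference: 455.75 − 196 = 259.75.

259.75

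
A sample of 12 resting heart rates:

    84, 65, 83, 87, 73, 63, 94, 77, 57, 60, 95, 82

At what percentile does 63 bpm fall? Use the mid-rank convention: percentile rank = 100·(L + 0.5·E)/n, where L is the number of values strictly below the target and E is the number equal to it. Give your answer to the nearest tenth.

20.8

Sorted: 57, 60, 63, 65, 73, 77, 82, 83, 84, 87, 94, 95.
Count below 63: L = 2; count equal: E = 1; n = 12.
Percentile rank = 100·(2 + 0.5·1)/12 = 100·2.5/12 = 20.83.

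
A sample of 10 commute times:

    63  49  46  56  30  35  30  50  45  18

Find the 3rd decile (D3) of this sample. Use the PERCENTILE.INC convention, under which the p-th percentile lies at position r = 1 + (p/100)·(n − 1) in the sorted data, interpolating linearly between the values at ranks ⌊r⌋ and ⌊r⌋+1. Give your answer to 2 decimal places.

33.50

Sorted: 18, 30, 30, 35, 45, 46, 49, 50, 56, 63.
n = 10.
r = 1 + (30/100)·(10 − 1) = 1 + 2.7 = 3.7.
Rank 3 is 30 and rank 4 is 35.
Interpolate: 30 + 0.7·(35 − 30) = 30 + 0.7·5 = 33.5.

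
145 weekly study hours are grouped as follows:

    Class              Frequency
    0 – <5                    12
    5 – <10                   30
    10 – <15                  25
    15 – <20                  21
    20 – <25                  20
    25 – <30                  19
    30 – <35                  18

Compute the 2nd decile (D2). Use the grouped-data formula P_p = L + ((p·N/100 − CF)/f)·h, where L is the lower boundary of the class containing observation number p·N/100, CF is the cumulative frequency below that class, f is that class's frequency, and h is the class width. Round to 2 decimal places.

7.83

N = 145; target position k = 20/100 · 145 = 29.
Cumulative frequencies: 12, 42, 67, 88, 108, 127, 145.
Observation 29 falls in the class 5 – <10.
L = 5, CF = 12, f = 30, h = 5.
P20 = 5 + ((29 − 12)/30)·5 = 5 + 2.83333 = 7.83333.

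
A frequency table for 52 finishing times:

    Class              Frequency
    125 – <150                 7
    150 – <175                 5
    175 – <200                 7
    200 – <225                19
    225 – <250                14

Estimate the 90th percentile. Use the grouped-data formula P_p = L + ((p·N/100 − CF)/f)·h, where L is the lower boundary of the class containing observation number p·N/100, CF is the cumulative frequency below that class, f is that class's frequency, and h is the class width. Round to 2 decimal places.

N = 52; target position k = 90/100 · 52 = 46.8.
Cumulative frequencies: 7, 12, 19, 38, 52.
Observation 46.8 falls in the class 225 – <250.
L = 225, CF = 38, f = 14, h = 25.
P90 = 225 + ((46.8 − 38)/14)·25 = 225 + 15.7143 = 240.714.

240.71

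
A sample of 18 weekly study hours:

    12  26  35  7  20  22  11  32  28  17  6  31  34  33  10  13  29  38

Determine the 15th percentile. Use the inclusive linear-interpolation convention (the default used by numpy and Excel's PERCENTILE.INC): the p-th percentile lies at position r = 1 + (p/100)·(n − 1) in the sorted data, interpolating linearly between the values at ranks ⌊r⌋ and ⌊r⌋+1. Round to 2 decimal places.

10.55

Sorted: 6, 7, 10, 11, 12, 13, 17, 20, 22, 26, 28, 29, 31, 32, 33, 34, 35, 38.
n = 18.
r = 1 + (15/100)·(18 − 1) = 1 + 2.55 = 3.55.
Rank 3 is 10 and rank 4 is 11.
Interpolate: 10 + 0.55·(11 − 10) = 10 + 0.55·1 = 10.55.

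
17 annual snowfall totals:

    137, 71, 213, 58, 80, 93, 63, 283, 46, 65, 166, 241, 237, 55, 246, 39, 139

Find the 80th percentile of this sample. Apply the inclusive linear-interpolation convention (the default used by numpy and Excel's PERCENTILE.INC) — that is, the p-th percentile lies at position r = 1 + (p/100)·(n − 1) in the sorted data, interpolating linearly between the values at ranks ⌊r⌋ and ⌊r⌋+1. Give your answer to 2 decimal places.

232.20

Sorted: 39, 46, 55, 58, 63, 65, 71, 80, 93, 137, 139, 166, 213, 237, 241, 246, 283.
n = 17.
r = 1 + (80/100)·(17 − 1) = 1 + 12.8 = 13.8.
Rank 13 is 213 and rank 14 is 237.
Interpolate: 213 + 0.8·(237 − 213) = 213 + 0.8·24 = 232.2.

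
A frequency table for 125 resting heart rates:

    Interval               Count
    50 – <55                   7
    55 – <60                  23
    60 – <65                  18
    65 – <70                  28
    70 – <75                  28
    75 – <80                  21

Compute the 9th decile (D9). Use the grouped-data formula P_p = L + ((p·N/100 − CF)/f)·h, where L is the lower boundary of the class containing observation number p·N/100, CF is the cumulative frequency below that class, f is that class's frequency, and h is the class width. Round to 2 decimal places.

77.02

N = 125; target position k = 90/100 · 125 = 112.5.
Cumulative frequencies: 7, 30, 48, 76, 104, 125.
Observation 112.5 falls in the class 75 – <80.
L = 75, CF = 104, f = 21, h = 5.
P90 = 75 + ((112.5 − 104)/21)·5 = 75 + 2.02381 = 77.0238.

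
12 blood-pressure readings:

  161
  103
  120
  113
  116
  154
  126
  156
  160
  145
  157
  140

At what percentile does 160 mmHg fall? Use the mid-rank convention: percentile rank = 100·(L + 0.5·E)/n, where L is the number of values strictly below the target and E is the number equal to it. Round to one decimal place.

87.5

Sorted: 103, 113, 116, 120, 126, 140, 145, 154, 156, 157, 160, 161.
Count below 160: L = 10; count equal: E = 1; n = 12.
Percentile rank = 100·(10 + 0.5·1)/12 = 100·10.5/12 = 87.5.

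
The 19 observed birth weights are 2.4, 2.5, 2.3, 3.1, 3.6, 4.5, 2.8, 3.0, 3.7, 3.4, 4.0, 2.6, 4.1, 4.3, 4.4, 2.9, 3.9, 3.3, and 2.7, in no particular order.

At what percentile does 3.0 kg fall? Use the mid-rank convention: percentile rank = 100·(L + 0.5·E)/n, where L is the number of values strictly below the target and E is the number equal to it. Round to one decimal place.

Sorted: 2.3, 2.4, 2.5, 2.6, 2.7, 2.8, 2.9, 3.0, 3.1, 3.3, 3.4, 3.6, 3.7, 3.9, 4.0, 4.1, 4.3, 4.4, 4.5.
Count below 3.0: L = 7; count equal: E = 1; n = 19.
Percentile rank = 100·(7 + 0.5·1)/19 = 100·7.5/19 = 39.47.

39.5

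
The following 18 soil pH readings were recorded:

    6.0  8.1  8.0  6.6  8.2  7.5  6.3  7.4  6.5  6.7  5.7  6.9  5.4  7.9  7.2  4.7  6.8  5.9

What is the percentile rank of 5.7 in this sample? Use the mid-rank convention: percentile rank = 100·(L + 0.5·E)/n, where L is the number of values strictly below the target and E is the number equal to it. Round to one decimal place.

13.9

Sorted: 4.7, 5.4, 5.7, 5.9, 6.0, 6.3, 6.5, 6.6, 6.7, 6.8, 6.9, 7.2, 7.4, 7.5, 7.9, 8.0, 8.1, 8.2.
Count below 5.7: L = 2; count equal: E = 1; n = 18.
Percentile rank = 100·(2 + 0.5·1)/18 = 100·2.5/18 = 13.89.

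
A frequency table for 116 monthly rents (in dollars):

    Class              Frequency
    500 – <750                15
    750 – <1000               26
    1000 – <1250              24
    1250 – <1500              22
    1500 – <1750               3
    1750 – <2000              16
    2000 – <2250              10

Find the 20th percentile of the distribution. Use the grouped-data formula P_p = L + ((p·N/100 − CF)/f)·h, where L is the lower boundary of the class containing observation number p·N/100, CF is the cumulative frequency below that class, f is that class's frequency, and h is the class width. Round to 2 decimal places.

828.85

N = 116; target position k = 20/100 · 116 = 23.2.
Cumulative frequencies: 15, 41, 65, 87, 90, 106, 116.
Observation 23.2 falls in the class 750 – <1000.
L = 750, CF = 15, f = 26, h = 250.
P20 = 750 + ((23.2 − 15)/26)·250 = 750 + 78.8462 = 828.846.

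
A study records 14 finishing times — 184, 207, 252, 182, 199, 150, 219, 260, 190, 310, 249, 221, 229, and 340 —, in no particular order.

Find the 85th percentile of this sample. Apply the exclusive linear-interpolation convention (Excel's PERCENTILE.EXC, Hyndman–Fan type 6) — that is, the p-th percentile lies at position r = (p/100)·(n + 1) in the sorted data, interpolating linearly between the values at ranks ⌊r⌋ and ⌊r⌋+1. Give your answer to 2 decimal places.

Sorted: 150, 182, 184, 190, 199, 207, 219, 221, 229, 249, 252, 260, 310, 340.
n = 14.
r = (85/100)·(14 + 1) = 12.75.
Rank 12 is 260 and rank 13 is 310.
Interpolate: 260 + 0.75·(310 − 260) = 260 + 0.75·50 = 297.5.

297.50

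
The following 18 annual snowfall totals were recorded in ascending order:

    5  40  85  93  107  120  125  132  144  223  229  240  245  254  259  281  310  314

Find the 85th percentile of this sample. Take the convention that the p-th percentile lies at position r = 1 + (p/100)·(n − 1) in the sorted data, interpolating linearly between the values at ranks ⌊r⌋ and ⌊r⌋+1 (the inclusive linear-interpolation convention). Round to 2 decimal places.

n = 18.
r = 1 + (85/100)·(18 − 1) = 1 + 14.45 = 15.45.
Rank 15 is 259 and rank 16 is 281.
Interpolate: 259 + 0.45·(281 − 259) = 259 + 0.45·22 = 268.9.

268.90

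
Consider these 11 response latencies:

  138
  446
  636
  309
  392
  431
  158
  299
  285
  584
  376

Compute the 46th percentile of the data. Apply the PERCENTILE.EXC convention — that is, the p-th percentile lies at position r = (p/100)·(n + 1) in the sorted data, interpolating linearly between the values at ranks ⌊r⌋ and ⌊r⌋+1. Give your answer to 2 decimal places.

343.84

Sorted: 138, 158, 285, 299, 309, 376, 392, 431, 446, 584, 636.
n = 11.
r = (46/100)·(11 + 1) = 5.52.
Rank 5 is 309 and rank 6 is 376.
Interpolate: 309 + 0.52·(376 − 309) = 309 + 0.52·67 = 343.84.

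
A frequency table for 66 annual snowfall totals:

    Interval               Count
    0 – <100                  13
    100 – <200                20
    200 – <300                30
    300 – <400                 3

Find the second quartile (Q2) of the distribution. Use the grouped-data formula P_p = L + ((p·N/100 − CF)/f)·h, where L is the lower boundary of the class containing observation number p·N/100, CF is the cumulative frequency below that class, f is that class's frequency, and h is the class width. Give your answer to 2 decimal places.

200.00

N = 66; target position k = 50/100 · 66 = 33.
Cumulative frequencies: 13, 33, 63, 66.
Observation 33 falls in the class 100 – <200.
L = 100, CF = 13, f = 20, h = 100.
P50 = 100 + ((33 − 13)/20)·100 = 100 + 100 = 200.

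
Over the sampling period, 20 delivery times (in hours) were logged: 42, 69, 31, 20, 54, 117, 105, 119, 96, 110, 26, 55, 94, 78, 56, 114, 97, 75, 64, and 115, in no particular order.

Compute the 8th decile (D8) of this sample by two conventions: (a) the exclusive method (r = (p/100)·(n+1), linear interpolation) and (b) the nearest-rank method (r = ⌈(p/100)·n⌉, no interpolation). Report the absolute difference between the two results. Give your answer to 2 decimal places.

Sorted: 20, 26, 31, 42, 54, 55, 56, 64, 69, 75, 78, 94, 96, 97, 105, 110, 114, 115, 117, 119.
n = 20.
(a) r = 16.8; between ranks 16 (110) and 17 (114): 113.2.
(b) the nearest-rank method: rank 16 → 110.
|113.2 − 110| = 3.2.

3.20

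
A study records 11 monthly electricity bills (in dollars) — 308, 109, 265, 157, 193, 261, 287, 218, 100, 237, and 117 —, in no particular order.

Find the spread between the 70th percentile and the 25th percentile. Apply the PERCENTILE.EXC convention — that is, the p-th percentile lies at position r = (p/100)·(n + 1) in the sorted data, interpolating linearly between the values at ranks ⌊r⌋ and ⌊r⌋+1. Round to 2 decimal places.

Sorted: 100, 109, 117, 157, 193, 218, 237, 261, 265, 287, 308.
n = 11.
P25: r = 3 (integer) → 117.
P70: r = 8.4; ranks 8–9 are 261, 265; interpolating gives 262.6.
Difference: 262.6 − 117 = 145.6.

145.60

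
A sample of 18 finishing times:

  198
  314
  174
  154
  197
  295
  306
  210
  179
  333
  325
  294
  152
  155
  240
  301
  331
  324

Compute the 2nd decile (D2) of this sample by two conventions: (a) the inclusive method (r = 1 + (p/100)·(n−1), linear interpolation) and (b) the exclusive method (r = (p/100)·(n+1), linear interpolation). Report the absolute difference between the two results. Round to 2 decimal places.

Sorted: 152, 154, 155, 174, 179, 197, 198, 210, 240, 294, 295, 301, 306, 314, 324, 325, 331, 333.
n = 18.
(a) r = 4.4; between ranks 4 (174) and 5 (179): 176.
(b) r = 3.8; between ranks 3 (155) and 4 (174): 170.2.
|176 − 170.2| = 5.8.

5.80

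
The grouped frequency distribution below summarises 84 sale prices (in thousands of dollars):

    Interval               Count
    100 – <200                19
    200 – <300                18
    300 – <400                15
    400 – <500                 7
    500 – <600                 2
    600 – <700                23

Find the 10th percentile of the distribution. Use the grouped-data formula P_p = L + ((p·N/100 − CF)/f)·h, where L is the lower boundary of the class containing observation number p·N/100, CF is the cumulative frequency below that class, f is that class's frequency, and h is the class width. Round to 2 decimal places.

144.21

N = 84; target position k = 10/100 · 84 = 8.4.
Cumulative frequencies: 19, 37, 52, 59, 61, 84.
Observation 8.4 falls in the class 100 – <200.
L = 100, CF = 0, f = 19, h = 100.
P10 = 100 + ((8.4 − 0)/19)·100 = 100 + 44.2105 = 144.211.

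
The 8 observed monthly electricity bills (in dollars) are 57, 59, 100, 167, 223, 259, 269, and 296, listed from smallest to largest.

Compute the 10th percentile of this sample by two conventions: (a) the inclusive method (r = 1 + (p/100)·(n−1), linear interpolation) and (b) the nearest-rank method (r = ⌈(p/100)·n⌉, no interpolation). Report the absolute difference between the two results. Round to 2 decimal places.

1.40

n = 8.
(a) r = 1.7; between ranks 1 (57) and 2 (59): 58.4.
(b) the nearest-rank method: rank 1 → 57.
|58.4 − 57| = 1.4.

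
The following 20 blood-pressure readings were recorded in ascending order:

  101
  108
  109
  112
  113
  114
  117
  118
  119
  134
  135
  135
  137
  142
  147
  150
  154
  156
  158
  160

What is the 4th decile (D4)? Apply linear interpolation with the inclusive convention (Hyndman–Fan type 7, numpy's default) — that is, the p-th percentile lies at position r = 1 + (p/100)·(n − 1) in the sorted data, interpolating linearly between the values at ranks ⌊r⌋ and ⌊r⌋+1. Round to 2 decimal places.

118.60

n = 20.
r = 1 + (40/100)·(20 − 1) = 1 + 7.6 = 8.6.
Rank 8 is 118 and rank 9 is 119.
Interpolate: 118 + 0.6·(119 − 118) = 118 + 0.6·1 = 118.6.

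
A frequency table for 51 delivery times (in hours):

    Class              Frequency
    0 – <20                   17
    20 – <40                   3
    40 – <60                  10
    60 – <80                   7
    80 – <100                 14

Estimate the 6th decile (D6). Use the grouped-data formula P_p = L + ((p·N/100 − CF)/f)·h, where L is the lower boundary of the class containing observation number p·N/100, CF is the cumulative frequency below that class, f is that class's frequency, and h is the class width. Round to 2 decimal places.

N = 51; target position k = 60/100 · 51 = 30.6.
Cumulative frequencies: 17, 20, 30, 37, 51.
Observation 30.6 falls in the class 60 – <80.
L = 60, CF = 30, f = 7, h = 20.
P60 = 60 + ((30.6 − 30)/7)·20 = 60 + 1.71429 = 61.7143.

61.71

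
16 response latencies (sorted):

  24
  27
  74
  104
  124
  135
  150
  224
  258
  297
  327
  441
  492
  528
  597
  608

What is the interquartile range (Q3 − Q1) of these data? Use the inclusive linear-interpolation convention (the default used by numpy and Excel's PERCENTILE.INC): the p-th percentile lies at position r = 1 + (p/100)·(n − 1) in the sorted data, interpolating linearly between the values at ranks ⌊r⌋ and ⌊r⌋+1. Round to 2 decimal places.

334.75

n = 16.
P25: r = 4.75; ranks 4–5 are 104, 124; interpolating gives 119.
P75: r = 12.25; ranks 12–13 are 441, 492; interpolating gives 453.75.
Difference: 453.75 − 119 = 334.75.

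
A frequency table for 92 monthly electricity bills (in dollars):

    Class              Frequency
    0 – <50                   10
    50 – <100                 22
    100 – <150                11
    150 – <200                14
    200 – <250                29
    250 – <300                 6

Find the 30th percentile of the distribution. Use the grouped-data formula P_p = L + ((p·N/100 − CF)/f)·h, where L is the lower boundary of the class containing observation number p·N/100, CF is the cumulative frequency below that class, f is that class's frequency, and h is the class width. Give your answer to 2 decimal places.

90.00

N = 92; target position k = 30/100 · 92 = 27.6.
Cumulative frequencies: 10, 32, 43, 57, 86, 92.
Observation 27.6 falls in the class 50 – <100.
L = 50, CF = 10, f = 22, h = 50.
P30 = 50 + ((27.6 − 10)/22)·50 = 50 + 40 = 90.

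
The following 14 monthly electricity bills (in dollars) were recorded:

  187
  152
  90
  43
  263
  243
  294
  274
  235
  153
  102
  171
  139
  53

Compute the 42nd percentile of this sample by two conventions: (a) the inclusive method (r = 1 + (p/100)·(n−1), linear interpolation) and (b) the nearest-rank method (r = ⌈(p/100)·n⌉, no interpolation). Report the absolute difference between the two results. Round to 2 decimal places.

Sorted: 43, 53, 90, 102, 139, 152, 153, 171, 187, 235, 243, 263, 274, 294.
n = 14.
(a) r = 6.46; between ranks 6 (152) and 7 (153): 152.46.
(b) the nearest-rank method: rank 6 → 152.
|152.46 − 152| = 0.46.

0.46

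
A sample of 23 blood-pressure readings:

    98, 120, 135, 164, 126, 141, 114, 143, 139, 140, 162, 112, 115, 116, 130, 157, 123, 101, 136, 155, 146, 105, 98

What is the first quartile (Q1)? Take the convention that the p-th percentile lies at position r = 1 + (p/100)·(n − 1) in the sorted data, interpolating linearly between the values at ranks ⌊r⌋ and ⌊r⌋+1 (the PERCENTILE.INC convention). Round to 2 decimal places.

114.50

Sorted: 98, 98, 101, 105, 112, 114, 115, 116, 120, 123, 126, 130, 135, 136, 139, 140, 141, 143, 146, 155, 157, 162, 164.
n = 23.
r = 1 + (25/100)·(23 − 1) = 1 + 5.5 = 6.5.
Rank 6 is 114 and rank 7 is 115.
Interpolate: 114 + 0.5·(115 − 114) = 114 + 0.5·1 = 114.5.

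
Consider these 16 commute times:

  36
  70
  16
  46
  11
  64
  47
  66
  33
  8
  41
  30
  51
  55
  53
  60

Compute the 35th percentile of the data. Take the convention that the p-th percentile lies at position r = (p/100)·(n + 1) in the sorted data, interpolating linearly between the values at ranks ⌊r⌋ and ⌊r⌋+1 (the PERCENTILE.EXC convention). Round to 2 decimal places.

Sorted: 8, 11, 16, 30, 33, 36, 41, 46, 47, 51, 53, 55, 60, 64, 66, 70.
n = 16.
r = (35/100)·(16 + 1) = 5.95.
Rank 5 is 33 and rank 6 is 36.
Interpolate: 33 + 0.95·(36 − 33) = 33 + 0.95·3 = 35.85.

35.85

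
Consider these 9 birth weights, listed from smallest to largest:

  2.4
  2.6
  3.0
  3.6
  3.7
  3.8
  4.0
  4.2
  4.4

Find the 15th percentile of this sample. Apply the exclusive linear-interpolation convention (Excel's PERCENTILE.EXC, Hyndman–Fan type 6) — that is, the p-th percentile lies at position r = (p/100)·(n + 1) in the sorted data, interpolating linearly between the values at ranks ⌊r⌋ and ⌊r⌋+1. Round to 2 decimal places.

2.50

n = 9.
r = (15/100)·(9 + 1) = 1.5.
Rank 1 is 2.4 and rank 2 is 2.6.
Interpolate: 2.4 + 0.5·(2.6 − 2.4) = 2.4 + 0.5·0.2 = 2.5.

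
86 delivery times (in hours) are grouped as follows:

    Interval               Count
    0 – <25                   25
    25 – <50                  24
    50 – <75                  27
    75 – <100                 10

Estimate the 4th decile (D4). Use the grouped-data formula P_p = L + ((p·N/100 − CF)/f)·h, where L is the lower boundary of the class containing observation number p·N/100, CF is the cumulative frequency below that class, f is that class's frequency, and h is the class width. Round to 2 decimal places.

34.79

N = 86; target position k = 40/100 · 86 = 34.4.
Cumulative frequencies: 25, 49, 76, 86.
Observation 34.4 falls in the class 25 – <50.
L = 25, CF = 25, f = 24, h = 25.
P40 = 25 + ((34.4 − 25)/24)·25 = 25 + 9.79167 = 34.7917.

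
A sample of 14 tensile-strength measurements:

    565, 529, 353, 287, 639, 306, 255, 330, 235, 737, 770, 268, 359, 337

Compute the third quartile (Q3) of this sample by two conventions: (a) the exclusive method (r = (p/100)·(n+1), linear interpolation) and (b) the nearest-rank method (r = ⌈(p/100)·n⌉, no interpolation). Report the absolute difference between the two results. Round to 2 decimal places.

18.50

Sorted: 235, 255, 268, 287, 306, 330, 337, 353, 359, 529, 565, 639, 737, 770.
n = 14.
(a) r = 11.25; between ranks 11 (565) and 12 (639): 583.5.
(b) the nearest-rank method: rank 11 → 565.
|583.5 − 565| = 18.5.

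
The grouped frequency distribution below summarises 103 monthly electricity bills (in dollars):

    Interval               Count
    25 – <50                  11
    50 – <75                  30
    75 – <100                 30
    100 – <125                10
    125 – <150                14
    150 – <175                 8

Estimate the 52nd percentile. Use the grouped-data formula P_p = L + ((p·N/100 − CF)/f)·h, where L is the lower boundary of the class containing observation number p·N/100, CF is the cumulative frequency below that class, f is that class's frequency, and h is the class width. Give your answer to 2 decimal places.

N = 103; target position k = 52/100 · 103 = 53.56.
Cumulative frequencies: 11, 41, 71, 81, 95, 103.
Observation 53.56 falls in the class 75 – <100.
L = 75, CF = 41, f = 30, h = 25.
P52 = 75 + ((53.56 − 41)/30)·25 = 75 + 10.4667 = 85.4667.

85.47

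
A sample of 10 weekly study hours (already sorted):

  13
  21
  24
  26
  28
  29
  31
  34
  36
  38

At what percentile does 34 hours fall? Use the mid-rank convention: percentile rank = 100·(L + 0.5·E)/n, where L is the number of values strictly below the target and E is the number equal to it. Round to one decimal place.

75.0

Count below 34: L = 7; count equal: E = 1; n = 10.
Percentile rank = 100·(7 + 0.5·1)/10 = 100·7.5/10 = 75.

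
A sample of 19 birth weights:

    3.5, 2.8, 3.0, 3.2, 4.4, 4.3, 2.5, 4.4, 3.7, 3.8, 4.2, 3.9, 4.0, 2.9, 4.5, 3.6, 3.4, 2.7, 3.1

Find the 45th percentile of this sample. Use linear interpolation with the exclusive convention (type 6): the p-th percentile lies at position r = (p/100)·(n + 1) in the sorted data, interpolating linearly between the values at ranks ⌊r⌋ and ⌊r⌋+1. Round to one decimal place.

Sorted: 2.5, 2.7, 2.8, 2.9, 3.0, 3.1, 3.2, 3.4, 3.5, 3.6, 3.7, 3.8, 3.9, 4.0, 4.2, 4.3, 4.4, 4.4, 4.5.
n = 19.
r = (45/100)·(19 + 1) = 9.
r is an integer, so P45 is the value at rank 9: 3.5.

3.5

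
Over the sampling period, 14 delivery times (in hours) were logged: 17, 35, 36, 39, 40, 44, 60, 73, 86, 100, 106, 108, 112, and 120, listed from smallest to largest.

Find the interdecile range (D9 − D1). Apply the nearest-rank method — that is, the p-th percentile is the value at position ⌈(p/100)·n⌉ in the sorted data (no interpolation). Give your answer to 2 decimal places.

77.00

n = 14.
P10: rank ⌈10/100·14⌉ = 2 → 35.
P90: rank ⌈90/100·14⌉ = 13 → 112.
Difference: 112 − 35 = 77.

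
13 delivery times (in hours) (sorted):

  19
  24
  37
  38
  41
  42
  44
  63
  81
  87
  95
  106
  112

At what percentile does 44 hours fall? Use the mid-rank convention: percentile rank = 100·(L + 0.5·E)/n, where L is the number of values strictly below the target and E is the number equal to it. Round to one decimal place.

50.0

Count below 44: L = 6; count equal: E = 1; n = 13.
Percentile rank = 100·(6 + 0.5·1)/13 = 100·6.5/13 = 50.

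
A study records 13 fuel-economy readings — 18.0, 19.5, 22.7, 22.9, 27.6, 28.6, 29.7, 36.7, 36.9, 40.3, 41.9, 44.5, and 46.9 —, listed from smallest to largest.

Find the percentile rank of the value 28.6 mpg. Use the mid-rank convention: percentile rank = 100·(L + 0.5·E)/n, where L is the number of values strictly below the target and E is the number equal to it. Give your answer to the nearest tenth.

Count below 28.6: L = 5; count equal: E = 1; n = 13.
Percentile rank = 100·(5 + 0.5·1)/13 = 100·5.5/13 = 42.31.

42.3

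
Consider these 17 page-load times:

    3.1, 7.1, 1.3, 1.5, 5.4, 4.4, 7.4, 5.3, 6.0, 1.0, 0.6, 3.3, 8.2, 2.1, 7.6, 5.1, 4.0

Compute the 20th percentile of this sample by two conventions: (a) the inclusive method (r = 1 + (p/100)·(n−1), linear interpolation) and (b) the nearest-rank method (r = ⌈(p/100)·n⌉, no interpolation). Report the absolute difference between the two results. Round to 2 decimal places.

Sorted: 0.6, 1.0, 1.3, 1.5, 2.1, 3.1, 3.3, 4.0, 4.4, 5.1, 5.3, 5.4, 6.0, 7.1, 7.4, 7.6, 8.2.
n = 17.
(a) r = 4.2; between ranks 4 (1.5) and 5 (2.1): 1.62.
(b) the nearest-rank method: rank 4 → 1.5.
|1.62 − 1.5| = 0.12.

0.12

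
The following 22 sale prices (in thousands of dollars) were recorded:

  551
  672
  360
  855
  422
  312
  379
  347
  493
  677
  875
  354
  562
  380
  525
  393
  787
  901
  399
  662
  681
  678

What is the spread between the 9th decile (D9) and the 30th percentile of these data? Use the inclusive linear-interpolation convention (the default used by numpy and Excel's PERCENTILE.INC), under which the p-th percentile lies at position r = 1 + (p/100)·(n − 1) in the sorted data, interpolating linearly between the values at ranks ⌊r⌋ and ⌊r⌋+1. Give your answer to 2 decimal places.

453.40

Sorted: 312, 347, 354, 360, 379, 380, 393, 399, 422, 493, 525, 551, 562, 662, 672, 677, 678, 681, 787, 855, 875, 901.
n = 22.
P30: r = 7.3; ranks 7–8 are 393, 399; interpolating gives 394.8.
P90: r = 19.9; ranks 19–20 are 787, 855; interpolating gives 848.2.
Difference: 848.2 − 394.8 = 453.4.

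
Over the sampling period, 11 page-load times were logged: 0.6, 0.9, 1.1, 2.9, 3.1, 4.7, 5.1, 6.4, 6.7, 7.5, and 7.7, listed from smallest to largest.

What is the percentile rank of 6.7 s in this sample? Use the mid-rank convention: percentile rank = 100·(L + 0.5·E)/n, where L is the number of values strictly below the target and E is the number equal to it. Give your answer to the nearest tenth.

77.3

Count below 6.7: L = 8; count equal: E = 1; n = 11.
Percentile rank = 100·(8 + 0.5·1)/11 = 100·8.5/11 = 77.27.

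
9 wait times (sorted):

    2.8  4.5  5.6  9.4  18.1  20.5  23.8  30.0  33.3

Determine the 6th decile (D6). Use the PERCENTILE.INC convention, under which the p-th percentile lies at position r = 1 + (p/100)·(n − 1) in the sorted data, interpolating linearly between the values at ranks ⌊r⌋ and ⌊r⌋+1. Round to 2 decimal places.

20.02

n = 9.
r = 1 + (60/100)·(9 − 1) = 1 + 4.8 = 5.8.
Rank 5 is 18.1 and rank 6 is 20.5.
Interpolate: 18.1 + 0.8·(20.5 − 18.1) = 18.1 + 0.8·2.4 = 20.02.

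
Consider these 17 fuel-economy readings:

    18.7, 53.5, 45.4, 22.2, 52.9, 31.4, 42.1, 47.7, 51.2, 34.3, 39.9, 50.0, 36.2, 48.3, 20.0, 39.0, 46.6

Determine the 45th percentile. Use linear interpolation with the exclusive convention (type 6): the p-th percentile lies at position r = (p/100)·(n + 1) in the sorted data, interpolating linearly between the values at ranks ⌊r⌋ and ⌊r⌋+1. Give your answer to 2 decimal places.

Sorted: 18.7, 20.0, 22.2, 31.4, 34.3, 36.2, 39.0, 39.9, 42.1, 45.4, 46.6, 47.7, 48.3, 50.0, 51.2, 52.9, 53.5.
n = 17.
r = (45/100)·(17 + 1) = 8.1.
Rank 8 is 39.9 and rank 9 is 42.1.
Interpolate: 39.9 + 0.1·(42.1 − 39.9) = 39.9 + 0.1·2.2 = 40.12.

40.12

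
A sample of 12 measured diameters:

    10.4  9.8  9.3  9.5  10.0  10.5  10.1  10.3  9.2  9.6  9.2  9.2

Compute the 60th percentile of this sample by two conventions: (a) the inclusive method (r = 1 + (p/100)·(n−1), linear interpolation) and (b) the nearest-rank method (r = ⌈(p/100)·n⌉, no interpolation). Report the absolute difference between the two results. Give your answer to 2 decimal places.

Sorted: 9.2, 9.2, 9.2, 9.3, 9.5, 9.6, 9.8, 10.0, 10.1, 10.3, 10.4, 10.5.
n = 12.
(a) r = 7.6; between ranks 7 (9.8) and 8 (10.0): 9.92.
(b) the nearest-rank method: rank 8 → 10.
|9.92 − 10| = 0.08.

0.08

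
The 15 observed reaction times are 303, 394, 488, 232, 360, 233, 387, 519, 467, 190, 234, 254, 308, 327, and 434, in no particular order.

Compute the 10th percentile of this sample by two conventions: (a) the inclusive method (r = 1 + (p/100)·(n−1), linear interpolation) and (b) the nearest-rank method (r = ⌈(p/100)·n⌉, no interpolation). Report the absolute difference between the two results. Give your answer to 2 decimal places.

0.40

Sorted: 190, 232, 233, 234, 254, 303, 308, 327, 360, 387, 394, 434, 467, 488, 519.
n = 15.
(a) r = 2.4; between ranks 2 (232) and 3 (233): 232.4.
(b) the nearest-rank method: rank 2 → 232.
|232.4 − 232| = 0.4.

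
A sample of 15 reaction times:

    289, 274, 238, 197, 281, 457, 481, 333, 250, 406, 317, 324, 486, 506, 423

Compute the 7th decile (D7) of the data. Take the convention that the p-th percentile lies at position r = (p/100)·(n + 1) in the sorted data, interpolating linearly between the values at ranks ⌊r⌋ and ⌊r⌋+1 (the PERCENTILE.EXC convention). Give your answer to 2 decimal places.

Sorted: 197, 238, 250, 274, 281, 289, 317, 324, 333, 406, 423, 457, 481, 486, 506.
n = 15.
r = (70/100)·(15 + 1) = 11.2.
Rank 11 is 423 and rank 12 is 457.
Interpolate: 423 + 0.2·(457 − 423) = 423 + 0.2·34 = 429.8.

429.80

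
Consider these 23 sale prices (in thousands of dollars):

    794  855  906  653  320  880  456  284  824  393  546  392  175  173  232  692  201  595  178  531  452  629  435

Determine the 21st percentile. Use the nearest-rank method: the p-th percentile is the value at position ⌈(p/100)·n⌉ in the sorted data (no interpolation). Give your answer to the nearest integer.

232

Sorted: 173, 175, 178, 201, 232, 284, 320, 392, 393, 435, 452, 456, 531, 546, 595, 629, 653, 692, 794, 824, 855, 880, 906.
n = 23.
Position = ⌈21/100 · 23⌉ = ⌈4.83⌉ = 5.
The value at rank 5 is 232.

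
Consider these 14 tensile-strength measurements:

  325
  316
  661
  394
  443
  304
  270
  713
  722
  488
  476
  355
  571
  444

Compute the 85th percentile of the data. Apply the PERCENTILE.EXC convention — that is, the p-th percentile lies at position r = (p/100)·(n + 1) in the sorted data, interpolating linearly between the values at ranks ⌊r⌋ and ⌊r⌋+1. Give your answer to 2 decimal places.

700.00

Sorted: 270, 304, 316, 325, 355, 394, 443, 444, 476, 488, 571, 661, 713, 722.
n = 14.
r = (85/100)·(14 + 1) = 12.75.
Rank 12 is 661 and rank 13 is 713.
Interpolate: 661 + 0.75·(713 − 661) = 661 + 0.75·52 = 700.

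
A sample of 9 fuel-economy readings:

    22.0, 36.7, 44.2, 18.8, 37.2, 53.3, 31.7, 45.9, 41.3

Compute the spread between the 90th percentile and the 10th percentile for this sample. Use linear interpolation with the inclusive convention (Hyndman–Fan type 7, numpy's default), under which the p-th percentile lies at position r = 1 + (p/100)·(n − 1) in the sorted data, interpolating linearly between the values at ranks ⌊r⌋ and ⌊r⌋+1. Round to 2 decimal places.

26.02

Sorted: 18.8, 22.0, 31.7, 36.7, 37.2, 41.3, 44.2, 45.9, 53.3.
n = 9.
P10: r = 1.8; ranks 1–2 are 18.8, 22.0; interpolating gives 21.36.
P90: r = 8.2; ranks 8–9 are 45.9, 53.3; interpolating gives 47.38.
Difference: 47.38 − 21.36 = 26.02.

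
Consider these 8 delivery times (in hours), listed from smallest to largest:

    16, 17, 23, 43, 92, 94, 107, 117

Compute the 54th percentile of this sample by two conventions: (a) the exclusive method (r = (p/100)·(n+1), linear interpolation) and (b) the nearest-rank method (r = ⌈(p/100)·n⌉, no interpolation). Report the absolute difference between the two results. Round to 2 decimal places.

n = 8.
(a) r = 4.86; between ranks 4 (43) and 5 (92): 85.14.
(b) the nearest-rank method: rank 5 → 92.
|85.14 − 92| = 6.86.

6.86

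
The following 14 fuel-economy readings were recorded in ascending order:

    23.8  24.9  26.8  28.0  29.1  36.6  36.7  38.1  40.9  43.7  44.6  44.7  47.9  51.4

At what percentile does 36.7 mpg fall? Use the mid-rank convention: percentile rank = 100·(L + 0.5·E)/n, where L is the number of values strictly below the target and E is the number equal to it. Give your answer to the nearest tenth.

Count below 36.7: L = 6; count equal: E = 1; n = 14.
Percentile rank = 100·(6 + 0.5·1)/14 = 100·6.5/14 = 46.43.

46.4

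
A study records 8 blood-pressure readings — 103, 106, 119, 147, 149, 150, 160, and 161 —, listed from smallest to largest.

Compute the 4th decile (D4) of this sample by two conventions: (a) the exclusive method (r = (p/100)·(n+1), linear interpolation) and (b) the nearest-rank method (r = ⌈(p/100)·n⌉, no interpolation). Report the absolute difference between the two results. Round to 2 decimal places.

11.20

n = 8.
(a) r = 3.6; between ranks 3 (119) and 4 (147): 135.8.
(b) the nearest-rank method: rank 4 → 147.
|135.8 − 147| = 11.2.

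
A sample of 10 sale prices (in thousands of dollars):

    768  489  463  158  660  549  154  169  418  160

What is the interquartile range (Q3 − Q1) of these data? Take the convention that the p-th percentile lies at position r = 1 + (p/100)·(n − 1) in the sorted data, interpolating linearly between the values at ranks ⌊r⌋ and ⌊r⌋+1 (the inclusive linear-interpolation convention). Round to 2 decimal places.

Sorted: 154, 158, 160, 169, 418, 463, 489, 549, 660, 768.
n = 10.
P25: r = 3.25; ranks 3–4 are 160, 169; interpolating gives 162.25.
P75: r = 7.75; ranks 7–8 are 489, 549; interpolating gives 534.
Difference: 534 − 162.25 = 371.75.

371.75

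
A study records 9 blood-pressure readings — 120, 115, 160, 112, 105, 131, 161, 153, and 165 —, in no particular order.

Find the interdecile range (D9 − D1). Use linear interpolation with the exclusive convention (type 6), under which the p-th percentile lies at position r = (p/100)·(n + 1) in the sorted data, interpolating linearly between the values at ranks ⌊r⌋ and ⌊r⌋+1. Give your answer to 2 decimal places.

60.00

Sorted: 105, 112, 115, 120, 131, 153, 160, 161, 165.
n = 9.
P10: r = 1 (integer) → 105.
P90: r = 9 (integer) → 165.
Difference: 165 − 105 = 60.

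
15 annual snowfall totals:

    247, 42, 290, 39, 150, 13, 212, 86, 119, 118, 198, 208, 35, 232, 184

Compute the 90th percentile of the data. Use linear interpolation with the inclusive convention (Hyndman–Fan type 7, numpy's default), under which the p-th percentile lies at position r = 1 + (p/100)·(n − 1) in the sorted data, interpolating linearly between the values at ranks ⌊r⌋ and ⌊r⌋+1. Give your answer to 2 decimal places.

241.00

Sorted: 13, 35, 39, 42, 86, 118, 119, 150, 184, 198, 208, 212, 232, 247, 290.
n = 15.
r = 1 + (90/100)·(15 − 1) = 1 + 12.6 = 13.6.
Rank 13 is 232 and rank 14 is 247.
Interpolate: 232 + 0.6·(247 − 232) = 232 + 0.6·15 = 241.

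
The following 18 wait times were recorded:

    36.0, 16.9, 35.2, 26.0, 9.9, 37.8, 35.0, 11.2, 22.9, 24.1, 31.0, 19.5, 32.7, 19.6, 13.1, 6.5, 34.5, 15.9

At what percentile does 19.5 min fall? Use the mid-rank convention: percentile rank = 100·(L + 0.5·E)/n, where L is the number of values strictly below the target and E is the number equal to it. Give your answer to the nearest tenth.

Sorted: 6.5, 9.9, 11.2, 13.1, 15.9, 16.9, 19.5, 19.6, 22.9, 24.1, 26.0, 31.0, 32.7, 34.5, 35.0, 35.2, 36.0, 37.8.
Count below 19.5: L = 6; count equal: E = 1; n = 18.
Percentile rank = 100·(6 + 0.5·1)/18 = 100·6.5/18 = 36.11.

36.1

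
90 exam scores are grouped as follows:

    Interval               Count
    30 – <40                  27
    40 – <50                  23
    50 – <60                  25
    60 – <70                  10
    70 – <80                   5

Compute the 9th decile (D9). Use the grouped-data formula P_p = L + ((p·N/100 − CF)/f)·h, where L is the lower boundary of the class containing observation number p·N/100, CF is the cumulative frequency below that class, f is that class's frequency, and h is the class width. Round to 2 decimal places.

66.00

N = 90; target position k = 90/100 · 90 = 81.
Cumulative frequencies: 27, 50, 75, 85, 90.
Observation 81 falls in the class 60 – <70.
L = 60, CF = 75, f = 10, h = 10.
P90 = 60 + ((81 − 75)/10)·10 = 60 + 6 = 66.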